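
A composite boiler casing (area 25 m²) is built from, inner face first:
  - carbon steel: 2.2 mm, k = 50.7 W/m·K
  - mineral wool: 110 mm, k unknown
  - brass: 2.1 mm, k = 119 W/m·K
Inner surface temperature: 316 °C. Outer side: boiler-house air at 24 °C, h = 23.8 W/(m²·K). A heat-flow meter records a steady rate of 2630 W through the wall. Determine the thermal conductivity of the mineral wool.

k ≈ 0.0402 W/(m·K)

Treating each layer as a thermal resistance in series:
R_carbon steel = L/(kA) = 0.0022/(50.7×25) = 1.736×10^-6 K/W
R_brass = L/(kA) = 0.0021/(119×25) = 7.059×10^-7 K/W
R_outer film = 1/(h_o·A) = 1/(23.8×25) = 0.001681 K/W
Sum of known resistances R_other = 0.001683 K/W
Total R = ΔT/Q = 292/2630 = 0.111 K/W
R_mineral wool = R_total − R_other = 0.1093 K/W
k = L/(R·A) = 0.11/(0.1093×25)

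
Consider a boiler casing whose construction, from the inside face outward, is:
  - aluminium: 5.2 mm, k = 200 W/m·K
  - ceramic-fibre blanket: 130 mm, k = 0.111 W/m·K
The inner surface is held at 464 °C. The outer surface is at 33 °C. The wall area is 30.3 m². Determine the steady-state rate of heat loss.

Q ≈ 11200 W

Treating each layer as a thermal resistance in series:
R_aluminium = L/(kA) = 0.0052/(200×30.3) = 8.581×10^-7 K/W
R_ceramic-fibre blanket = L/(kA) = 0.13/(0.111×30.3) = 0.03865 K/W
R_total = 0.03865 K/W
Q = ΔT / R_total = 431 / 0.03865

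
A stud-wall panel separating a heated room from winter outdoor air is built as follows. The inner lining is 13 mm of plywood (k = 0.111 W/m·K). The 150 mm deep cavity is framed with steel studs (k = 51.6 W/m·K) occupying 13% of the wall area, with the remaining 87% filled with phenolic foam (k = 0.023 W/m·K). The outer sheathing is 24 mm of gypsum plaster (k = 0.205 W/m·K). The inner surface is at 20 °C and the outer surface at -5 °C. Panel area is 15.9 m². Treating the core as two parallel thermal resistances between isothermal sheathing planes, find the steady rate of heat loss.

Sheathing layers in series; stud and cavity paths in parallel between them.
R_inner = 0.013/(0.111×15.9) = 0.007366 K/W
R_stud  = 0.15/(51.6×0.13×15.9) = 0.001406 K/W
R_cav   = 0.15/(0.023×0.87×15.9) = 0.4715 K/W
1/R_core = 1/R_stud + 1/R_cav → R_core = 0.001402 K/W
R_outer = 0.024/(0.205×15.9) = 0.007363 K/W
R_total = 0.01613 K/W
Q = ΔT/R_total = 25/0.01613

Q ≈ 1550 W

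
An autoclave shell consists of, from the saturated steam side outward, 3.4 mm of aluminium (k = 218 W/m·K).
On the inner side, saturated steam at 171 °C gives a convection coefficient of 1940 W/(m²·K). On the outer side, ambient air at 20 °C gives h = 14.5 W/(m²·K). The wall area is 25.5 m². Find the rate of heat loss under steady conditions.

Series thermal resistances:
R_inner film = 1/(h_i·A) = 1/(1940×25.5) = 2.021×10^-5 K/W
R_aluminium = L/(kA) = 0.0034/(218×25.5) = 6.116×10^-7 K/W
R_outer film = 1/(h_o·A) = 1/(14.5×25.5) = 0.002705 K/W
R_total = 0.002725 K/W
Q = ΔT / R_total = 151 / 0.002725

Q ≈ 55400 W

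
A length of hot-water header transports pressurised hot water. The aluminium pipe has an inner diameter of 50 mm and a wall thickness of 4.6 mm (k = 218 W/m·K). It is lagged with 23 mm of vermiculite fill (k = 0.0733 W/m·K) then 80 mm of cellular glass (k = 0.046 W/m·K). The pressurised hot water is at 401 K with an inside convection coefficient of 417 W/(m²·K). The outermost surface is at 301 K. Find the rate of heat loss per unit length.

q′ ≈ 22.4 W/m

Per-layer cylindrical resistances, series-summed:
R_inner film = 1/(h_i·2πr₁L) = 1/(417×2π×0.025×1) = 0.01527 K/W
R_aluminium pipe wall = ln(29.6/25)/(2π×218×1) = 1.233×10^-4 K/W
R_vermiculite fill = ln(52.6/29.6)/(2π×0.0733×1) = 1.248 K/W
R_cellular glass = ln(132.6/52.6)/(2π×0.046×1) = 3.199 K/W
R_total = 4.463 K/W
Q = ΔT/R_total = 100/4.463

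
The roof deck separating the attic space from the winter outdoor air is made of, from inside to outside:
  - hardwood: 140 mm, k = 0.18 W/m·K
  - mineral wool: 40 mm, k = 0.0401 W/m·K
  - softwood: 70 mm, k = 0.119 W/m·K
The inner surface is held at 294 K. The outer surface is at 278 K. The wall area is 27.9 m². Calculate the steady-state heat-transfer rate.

Q ≈ 189 W

Thermal resistances in series:
R_hardwood = L/(kA) = 0.14/(0.18×27.9) = 0.02788 K/W
R_mineral wool = L/(kA) = 0.04/(0.0401×27.9) = 0.03575 K/W
R_softwood = L/(kA) = 0.07/(0.119×27.9) = 0.02108 K/W
R_total = 0.08471 K/W
Q = ΔT / R_total = 16 / 0.08471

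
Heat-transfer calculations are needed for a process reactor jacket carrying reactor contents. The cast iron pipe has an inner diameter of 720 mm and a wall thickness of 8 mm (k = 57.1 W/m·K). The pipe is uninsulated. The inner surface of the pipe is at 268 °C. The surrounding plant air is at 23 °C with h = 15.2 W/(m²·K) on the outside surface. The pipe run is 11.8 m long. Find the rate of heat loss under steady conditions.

For a radial system each layer contributes R = ln(r_out/r_in)/(2πkL); films add R = 1/(hA).
R_cast iron pipe wall = ln(368/360)/(2π×57.1×11.8) = 5.192×10^-6 K/W
R_outer film = 1/(h_o·2πr_oL) = 1/(15.2×2π×0.368×11.8) = 0.002411 K/W
R_total = 0.002416 K/W
Q = ΔT/R_total = 245/0.002416

Q ≈ 101000 W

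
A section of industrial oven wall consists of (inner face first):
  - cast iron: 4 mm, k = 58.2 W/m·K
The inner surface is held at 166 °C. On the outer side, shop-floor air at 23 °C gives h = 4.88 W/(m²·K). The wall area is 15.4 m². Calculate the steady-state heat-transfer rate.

Thermal resistances in series:
R_cast iron = L/(kA) = 0.004/(58.2×15.4) = 4.463×10^-6 K/W
R_outer film = 1/(h_o·A) = 1/(4.88×15.4) = 0.01331 K/W
R_total = 0.01331 K/W
Q = ΔT / R_total = 143 / 0.01331

Q ≈ 10700 W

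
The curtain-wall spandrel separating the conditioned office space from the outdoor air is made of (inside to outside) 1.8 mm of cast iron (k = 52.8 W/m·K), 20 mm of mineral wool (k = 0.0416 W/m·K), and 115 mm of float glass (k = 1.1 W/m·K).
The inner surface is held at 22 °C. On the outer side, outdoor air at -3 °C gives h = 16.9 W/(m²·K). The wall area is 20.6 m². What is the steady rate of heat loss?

Thermal resistances in series:
R_cast iron = L/(kA) = 0.0018/(52.8×20.6) = 1.655×10^-6 K/W
R_mineral wool = L/(kA) = 0.02/(0.0416×20.6) = 0.02334 K/W
R_float glass = L/(kA) = 0.115/(1.1×20.6) = 0.005075 K/W
R_outer film = 1/(h_o·A) = 1/(16.9×20.6) = 0.002872 K/W
R_total = 0.03129 K/W
Q = ΔT / R_total = 25 / 0.03129

Q ≈ 799 W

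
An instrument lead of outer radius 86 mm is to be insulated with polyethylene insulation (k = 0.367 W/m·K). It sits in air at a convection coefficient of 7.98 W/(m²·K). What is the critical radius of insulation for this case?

r_cr ≈ 46 mm

For a cylinder r_cr = k/h = 0.367/7.98
r_cr = 46 mm; since the bare radius (86 mm) is above r_cr, any added insulation will reduce heat loss.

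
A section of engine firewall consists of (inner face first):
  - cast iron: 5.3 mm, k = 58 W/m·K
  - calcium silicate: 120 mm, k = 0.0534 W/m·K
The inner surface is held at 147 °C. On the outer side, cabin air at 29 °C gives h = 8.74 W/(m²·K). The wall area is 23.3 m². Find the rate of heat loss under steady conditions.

Treating each layer as a thermal resistance in series:
R_cast iron = L/(kA) = 0.0053/(58×23.3) = 3.922×10^-6 K/W
R_calcium silicate = L/(kA) = 0.12/(0.0534×23.3) = 0.09645 K/W
R_outer film = 1/(h_o·A) = 1/(8.74×23.3) = 0.004911 K/W
R_total = 0.1014 K/W
Q = ΔT / R_total = 118 / 0.1014

Q ≈ 1160 W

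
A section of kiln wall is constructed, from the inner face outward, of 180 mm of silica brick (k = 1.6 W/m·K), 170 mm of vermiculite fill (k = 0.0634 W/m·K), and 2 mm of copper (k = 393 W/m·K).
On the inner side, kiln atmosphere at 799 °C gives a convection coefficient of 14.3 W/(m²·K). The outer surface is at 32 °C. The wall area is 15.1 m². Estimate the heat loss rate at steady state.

Using the resistance-network approach (series):
R_inner film = 1/(h_i·A) = 1/(14.3×15.1) = 0.004631 K/W
R_silica brick = L/(kA) = 0.18/(1.6×15.1) = 0.00745 K/W
R_vermiculite fill = L/(kA) = 0.17/(0.0634×15.1) = 0.1776 K/W
R_copper = L/(kA) = 0.002/(393×15.1) = 3.37×10^-7 K/W
R_total = 0.1897 K/W
Q = ΔT / R_total = 767 / 0.1897

Q ≈ 4040 W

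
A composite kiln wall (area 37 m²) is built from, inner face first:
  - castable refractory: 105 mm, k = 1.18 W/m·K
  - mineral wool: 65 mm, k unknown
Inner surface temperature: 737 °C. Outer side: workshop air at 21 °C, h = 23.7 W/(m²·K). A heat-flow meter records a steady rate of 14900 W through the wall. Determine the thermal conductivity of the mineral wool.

k ≈ 0.0395 W/(m·K)

Model the wall as resistances in series:
R_castable refractory = L/(kA) = 0.105/(1.18×37) = 0.002405 K/W
R_outer film = 1/(h_o·A) = 1/(23.7×37) = 0.00114 K/W
Sum of known resistances R_other = 0.003545 K/W
Total R = ΔT/Q = 716/14900 = 0.04805 K/W
R_mineral wool = R_total − R_other = 0.04451 K/W
k = L/(R·A) = 0.065/(0.04451×37)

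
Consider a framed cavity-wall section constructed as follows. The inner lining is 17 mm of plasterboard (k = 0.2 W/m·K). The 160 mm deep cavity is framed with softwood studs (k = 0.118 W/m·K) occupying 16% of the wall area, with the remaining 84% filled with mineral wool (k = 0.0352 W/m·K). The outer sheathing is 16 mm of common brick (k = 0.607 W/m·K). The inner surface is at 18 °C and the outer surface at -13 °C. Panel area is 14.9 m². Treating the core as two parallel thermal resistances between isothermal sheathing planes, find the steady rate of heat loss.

Sheathing layers in series; stud and cavity paths in parallel between them.
R_inner = 0.017/(0.2×14.9) = 0.005705 K/W
R_stud  = 0.16/(0.118×0.16×14.9) = 0.5688 K/W
R_cav   = 0.16/(0.0352×0.84×14.9) = 0.3632 K/W
1/R_core = 1/R_stud + 1/R_cav → R_core = 0.2216 K/W
R_outer = 0.016/(0.607×14.9) = 0.001769 K/W
R_total = 0.2291 K/W
Q = ΔT/R_total = 31/0.2291

Q ≈ 135 W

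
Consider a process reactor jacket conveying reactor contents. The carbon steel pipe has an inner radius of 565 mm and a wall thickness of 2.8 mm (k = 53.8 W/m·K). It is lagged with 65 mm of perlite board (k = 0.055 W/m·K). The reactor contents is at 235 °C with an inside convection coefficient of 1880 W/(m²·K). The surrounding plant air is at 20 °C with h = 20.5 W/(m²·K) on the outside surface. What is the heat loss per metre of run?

Treating each annulus and film as a series resistance:
R_inner film = 1/(h_i·2πr₁L) = 1/(1880×2π×0.565×1) = 1.498×10^-4 K/W
R_carbon steel pipe wall = ln(567.8/565)/(2π×53.8×1) = 1.462×10^-5 K/W
R_perlite board = ln(632.8/567.8)/(2π×0.055×1) = 0.3136 K/W
R_outer film = 1/(h_o·2πr_oL) = 1/(20.5×2π×0.6328×1) = 0.01227 K/W
R_total = 0.3261 K/W
Q = ΔT/R_total = 215/0.3261

q′ ≈ 659 W/m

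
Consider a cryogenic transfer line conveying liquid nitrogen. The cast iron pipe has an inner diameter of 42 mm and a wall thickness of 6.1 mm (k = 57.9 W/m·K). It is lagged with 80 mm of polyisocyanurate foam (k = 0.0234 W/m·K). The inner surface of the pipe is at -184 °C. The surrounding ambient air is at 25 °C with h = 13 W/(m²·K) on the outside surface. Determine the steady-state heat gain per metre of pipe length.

Treating each annulus and film as a series resistance:
R_cast iron pipe wall = ln(27.1/21)/(2π×57.9×1) = 7.01×10^-4 K/W
R_polyisocyanurate foam = ln(107.1/27.1)/(2π×0.0234×1) = 9.347 K/W
R_outer film = 1/(h_o·2πr_oL) = 1/(13×2π×0.1071×1) = 0.1143 K/W
R_total = 9.462 K/W
Q = ΔT/R_total = 209/9.462

q′ ≈ 22.1 W/m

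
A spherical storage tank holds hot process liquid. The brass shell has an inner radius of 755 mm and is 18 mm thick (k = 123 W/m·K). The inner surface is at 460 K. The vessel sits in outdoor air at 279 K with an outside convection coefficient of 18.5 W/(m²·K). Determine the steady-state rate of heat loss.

Q ≈ 25100 W

For a spherical shell R = (1/r₁ − 1/r₂)/(4πk); film R = 1/(h·4πr²). In series:
R_brass shell = (1/0.755 − 1/0.773)/(4π×123) = 1.995×10^-5 K/W
R_outer film = 1/(h·4πr_o²) = 1/(18.5×4π×0.773²) = 0.007199 K/W
R_total = 0.007219 K/W
Q = ΔT/R_total = 181/0.007219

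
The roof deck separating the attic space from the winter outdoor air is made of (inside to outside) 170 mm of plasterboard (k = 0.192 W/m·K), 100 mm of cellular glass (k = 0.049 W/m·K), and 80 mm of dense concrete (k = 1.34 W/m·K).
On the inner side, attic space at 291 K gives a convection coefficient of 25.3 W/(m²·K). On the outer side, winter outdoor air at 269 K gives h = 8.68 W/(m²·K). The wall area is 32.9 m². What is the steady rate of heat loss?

Q ≈ 230 W

Treating each layer as a thermal resistance in series:
R_inner film = 1/(h_i·A) = 1/(25.3×32.9) = 0.001201 K/W
R_plasterboard = L/(kA) = 0.17/(0.192×32.9) = 0.02691 K/W
R_cellular glass = L/(kA) = 0.1/(0.049×32.9) = 0.06203 K/W
R_dense concrete = L/(kA) = 0.08/(1.34×32.9) = 0.001815 K/W
R_outer film = 1/(h_o·A) = 1/(8.68×32.9) = 0.003502 K/W
R_total = 0.09546 K/W
Q = ΔT / R_total = 22 / 0.09546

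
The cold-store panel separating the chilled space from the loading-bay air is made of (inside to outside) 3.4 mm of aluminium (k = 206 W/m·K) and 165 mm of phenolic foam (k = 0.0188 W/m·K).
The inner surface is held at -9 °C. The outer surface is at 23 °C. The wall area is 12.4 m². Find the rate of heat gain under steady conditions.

Q ≈ 45.2 W

Treating each layer as a thermal resistance in series:
R_aluminium = L/(kA) = 0.0034/(206×12.4) = 1.331×10^-6 K/W
R_phenolic foam = L/(kA) = 0.165/(0.0188×12.4) = 0.7078 K/W
R_total = 0.7078 K/W
Q = ΔT / R_total = 32 / 0.7078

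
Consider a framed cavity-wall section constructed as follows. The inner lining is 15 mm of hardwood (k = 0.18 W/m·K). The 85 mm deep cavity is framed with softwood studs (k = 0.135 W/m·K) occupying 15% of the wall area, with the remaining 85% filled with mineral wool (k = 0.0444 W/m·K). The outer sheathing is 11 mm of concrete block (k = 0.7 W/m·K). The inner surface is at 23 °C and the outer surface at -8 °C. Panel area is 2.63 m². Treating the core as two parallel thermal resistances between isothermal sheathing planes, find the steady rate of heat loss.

Q ≈ 52.1 W

Sheathing layers in series; stud and cavity paths in parallel between them.
R_inner = 0.015/(0.18×2.63) = 0.03169 K/W
R_stud  = 0.085/(0.135×0.15×2.63) = 1.596 K/W
R_cav   = 0.085/(0.0444×0.85×2.63) = 0.8564 K/W
1/R_core = 1/R_stud + 1/R_cav → R_core = 0.5573 K/W
R_outer = 0.011/(0.7×2.63) = 0.005975 K/W
R_total = 0.595 K/W
Q = ΔT/R_total = 31/0.595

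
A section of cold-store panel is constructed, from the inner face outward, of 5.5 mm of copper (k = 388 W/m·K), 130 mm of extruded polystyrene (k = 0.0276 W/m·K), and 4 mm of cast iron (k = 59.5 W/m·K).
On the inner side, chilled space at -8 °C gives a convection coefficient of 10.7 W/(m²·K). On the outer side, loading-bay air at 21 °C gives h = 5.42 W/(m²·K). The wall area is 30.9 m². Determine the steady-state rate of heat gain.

Q ≈ 180 W

Series thermal resistances:
R_inner film = 1/(h_i·A) = 1/(10.7×30.9) = 0.003025 K/W
R_copper = L/(kA) = 0.0055/(388×30.9) = 4.587×10^-7 K/W
R_extruded polystyrene = L/(kA) = 0.13/(0.0276×30.9) = 0.1524 K/W
R_cast iron = L/(kA) = 0.004/(59.5×30.9) = 2.176×10^-6 K/W
R_outer film = 1/(h_o·A) = 1/(5.42×30.9) = 0.005971 K/W
R_total = 0.1614 K/W
Q = ΔT / R_total = 29 / 0.1614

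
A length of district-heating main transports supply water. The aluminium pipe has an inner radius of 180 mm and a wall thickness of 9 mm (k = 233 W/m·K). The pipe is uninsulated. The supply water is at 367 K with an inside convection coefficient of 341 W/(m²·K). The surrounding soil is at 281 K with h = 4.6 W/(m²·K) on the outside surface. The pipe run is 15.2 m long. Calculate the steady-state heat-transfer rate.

Q ≈ 7040 W

Radial resistances (cylindrical: R_cond = ln(r_o/r_i)/(2πkL), R_conv = 1/(h·2πrL)):
R_inner film = 1/(h_i·2πr₁L) = 1/(341×2π×0.18×15.2) = 1.706×10^-4 K/W
R_aluminium pipe wall = ln(189/180)/(2π×233×15.2) = 2.193×10^-6 K/W
R_outer film = 1/(h_o·2πr_oL) = 1/(4.6×2π×0.189×15.2) = 0.01204 K/W
R_total = 0.01222 K/W
Q = ΔT/R_total = 86/0.01222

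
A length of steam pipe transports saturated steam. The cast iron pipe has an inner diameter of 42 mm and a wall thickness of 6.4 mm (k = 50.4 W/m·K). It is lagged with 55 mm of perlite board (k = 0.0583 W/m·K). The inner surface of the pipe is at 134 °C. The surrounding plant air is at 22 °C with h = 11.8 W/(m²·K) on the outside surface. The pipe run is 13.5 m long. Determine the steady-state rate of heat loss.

Q ≈ 477 W

Per-layer cylindrical resistances, series-summed:
R_cast iron pipe wall = ln(27.4/21)/(2π×50.4×13.5) = 6.223×10^-5 K/W
R_perlite board = ln(82.4/27.4)/(2π×0.0583×13.5) = 0.2226 K/W
R_outer film = 1/(h_o·2πr_oL) = 1/(11.8×2π×0.0824×13.5) = 0.01212 K/W
R_total = 0.2348 K/W
Q = ΔT/R_total = 112/0.2348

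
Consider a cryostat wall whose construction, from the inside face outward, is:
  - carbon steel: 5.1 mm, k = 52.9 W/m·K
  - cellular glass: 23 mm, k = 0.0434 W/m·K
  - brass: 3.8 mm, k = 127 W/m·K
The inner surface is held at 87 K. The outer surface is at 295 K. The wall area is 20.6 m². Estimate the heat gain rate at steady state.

Q ≈ 8080 W

Series thermal resistances:
R_carbon steel = L/(kA) = 0.0051/(52.9×20.6) = 4.68×10^-6 K/W
R_cellular glass = L/(kA) = 0.023/(0.0434×20.6) = 0.02573 K/W
R_brass = L/(kA) = 0.0038/(127×20.6) = 1.452×10^-6 K/W
R_total = 0.02573 K/W
Q = ΔT / R_total = 208 / 0.02573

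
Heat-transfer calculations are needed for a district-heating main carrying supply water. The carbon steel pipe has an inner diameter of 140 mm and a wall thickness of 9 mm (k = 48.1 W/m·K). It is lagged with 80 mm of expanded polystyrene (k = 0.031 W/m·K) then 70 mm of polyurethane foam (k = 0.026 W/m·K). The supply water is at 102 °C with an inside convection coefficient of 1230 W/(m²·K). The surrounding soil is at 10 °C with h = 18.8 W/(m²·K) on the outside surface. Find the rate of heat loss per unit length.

q′ ≈ 15.7 W/m

Radial resistances (cylindrical: R_cond = ln(r_o/r_i)/(2πkL), R_conv = 1/(h·2πrL)):
R_inner film = 1/(h_i·2πr₁L) = 1/(1230×2π×0.07×1) = 0.001848 K/W
R_carbon steel pipe wall = ln(79/70)/(2π×48.1×1) = 4.002×10^-4 K/W
R_expanded polystyrene = ln(159/79)/(2π×0.031×1) = 3.591 K/W
R_polyurethane foam = ln(229/159)/(2π×0.026×1) = 2.233 K/W
R_outer film = 1/(h_o·2πr_oL) = 1/(18.8×2π×0.229×1) = 0.03697 K/W
R_total = 5.863 K/W
Q = ΔT/R_total = 92/5.863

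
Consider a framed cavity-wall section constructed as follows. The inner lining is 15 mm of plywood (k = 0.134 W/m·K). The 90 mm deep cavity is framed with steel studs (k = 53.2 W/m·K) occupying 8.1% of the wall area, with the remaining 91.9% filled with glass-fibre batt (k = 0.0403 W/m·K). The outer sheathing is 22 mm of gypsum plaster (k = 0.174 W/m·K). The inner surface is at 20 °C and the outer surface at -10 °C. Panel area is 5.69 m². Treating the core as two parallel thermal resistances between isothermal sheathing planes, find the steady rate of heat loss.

Q ≈ 659 W

Sheathing layers in series; stud and cavity paths in parallel between them.
R_inner = 0.015/(0.134×5.69) = 0.01967 K/W
R_stud  = 0.09/(53.2×0.081×5.69) = 0.003671 K/W
R_cav   = 0.09/(0.0403×0.919×5.69) = 0.4271 K/W
1/R_core = 1/R_stud + 1/R_cav → R_core = 0.003639 K/W
R_outer = 0.022/(0.174×5.69) = 0.02222 K/W
R_total = 0.04553 K/W
Q = ΔT/R_total = 30/0.04553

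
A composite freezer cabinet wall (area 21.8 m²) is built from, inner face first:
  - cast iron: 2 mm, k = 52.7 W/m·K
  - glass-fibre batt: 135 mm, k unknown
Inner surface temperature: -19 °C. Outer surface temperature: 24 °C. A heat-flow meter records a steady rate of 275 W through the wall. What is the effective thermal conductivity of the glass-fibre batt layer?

k ≈ 0.0396 W/(m·K)

Model the wall as resistances in series:
R_cast iron = L/(kA) = 0.002/(52.7×21.8) = 1.741×10^-6 K/W
Sum of known resistances R_other = 1.741×10^-6 K/W
Total R = ΔT/Q = 43/275 = 0.1564 K/W
R_glass-fibre batt = R_total − R_other = 0.1564 K/W
k = L/(R·A) = 0.135/(0.1564×21.8)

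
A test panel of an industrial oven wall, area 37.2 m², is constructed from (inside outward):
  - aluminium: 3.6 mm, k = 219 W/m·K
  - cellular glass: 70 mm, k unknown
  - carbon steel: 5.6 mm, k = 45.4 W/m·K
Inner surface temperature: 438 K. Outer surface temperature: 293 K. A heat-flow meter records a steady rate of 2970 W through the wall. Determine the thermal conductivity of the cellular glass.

Using the resistance-network approach (series):
R_aluminium = L/(kA) = 0.0036/(219×37.2) = 4.419×10^-7 K/W
R_carbon steel = L/(kA) = 0.0056/(45.4×37.2) = 3.316×10^-6 K/W
Sum of known resistances R_other = 3.758×10^-6 K/W
Total R = ΔT/Q = 145/2970 = 0.04882 K/W
R_cellular glass = R_total − R_other = 0.04882 K/W
k = L/(R·A) = 0.07/(0.04882×37.2)

k ≈ 0.0385 W/(m·K)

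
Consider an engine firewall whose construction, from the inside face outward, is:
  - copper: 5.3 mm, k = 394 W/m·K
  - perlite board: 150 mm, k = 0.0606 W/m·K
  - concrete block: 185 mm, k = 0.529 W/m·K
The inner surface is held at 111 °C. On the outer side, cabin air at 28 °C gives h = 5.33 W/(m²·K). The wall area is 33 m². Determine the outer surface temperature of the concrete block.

Thermal resistances in series:
R_copper = L/(kA) = 0.0053/(394×33) = 4.076×10^-7 K/W
R_perlite board = L/(kA) = 0.15/(0.0606×33) = 0.07501 K/W
R_concrete block = L/(kA) = 0.185/(0.529×33) = 0.0106 K/W
R_outer film = 1/(h_o·A) = 1/(5.33×33) = 0.005685 K/W
R_total = 0.09129 K/W;  Q = ΔT/R_total = 83/0.09129 = 909.2 W
T_interface = T_inner − Q·ΣR(inner→interface) = 111 − 909×0.08561

T ≈ 33.2 °C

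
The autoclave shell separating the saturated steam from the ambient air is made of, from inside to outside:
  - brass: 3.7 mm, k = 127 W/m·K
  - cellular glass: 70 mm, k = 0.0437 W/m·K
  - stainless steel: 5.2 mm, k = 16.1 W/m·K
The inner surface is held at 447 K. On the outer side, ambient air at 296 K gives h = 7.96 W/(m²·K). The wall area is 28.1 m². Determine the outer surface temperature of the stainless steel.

Thermal resistances in series:
R_brass = L/(kA) = 0.0037/(127×28.1) = 1.037×10^-6 K/W
R_cellular glass = L/(kA) = 0.07/(0.0437×28.1) = 0.057 K/W
R_stainless steel = L/(kA) = 0.0052/(16.1×28.1) = 1.149×10^-5 K/W
R_outer film = 1/(h_o·A) = 1/(7.96×28.1) = 0.004471 K/W
R_total = 0.06149 K/W;  Q = ΔT/R_total = 151/0.06149 = 2456 W
T_interface = T_inner − Q·ΣR(inner→interface) = 447 − 2460×0.05702

T ≈ 307 K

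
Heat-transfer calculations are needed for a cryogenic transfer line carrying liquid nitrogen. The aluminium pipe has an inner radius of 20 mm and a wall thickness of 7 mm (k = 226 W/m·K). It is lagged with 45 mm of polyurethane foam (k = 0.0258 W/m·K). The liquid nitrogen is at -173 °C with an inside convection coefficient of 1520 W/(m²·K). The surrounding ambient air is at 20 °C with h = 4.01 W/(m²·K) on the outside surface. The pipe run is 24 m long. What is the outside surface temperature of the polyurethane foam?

T ≈ 3.9 °C

Per-layer cylindrical resistances, series-summed:
R_inner film = 1/(h_i·2πr₁L) = 1/(1520×2π×0.02×24) = 2.181×10^-4 K/W
R_aluminium pipe wall = ln(27/20)/(2π×226×24) = 8.806×10^-6 K/W
R_polyurethane foam = ln(72/27)/(2π×0.0258×24) = 0.2521 K/W
R_outer film = 1/(h_o·2πr_oL) = 1/(4.01×2π×0.072×24) = 0.02297 K/W
R_total = 0.2753 K/W
Q = ΔT/R_total = 193/0.2753
Q = 701 W
T_interface = T_inner + Q·ΣR(inner→interface) = -173 + 701×0.2523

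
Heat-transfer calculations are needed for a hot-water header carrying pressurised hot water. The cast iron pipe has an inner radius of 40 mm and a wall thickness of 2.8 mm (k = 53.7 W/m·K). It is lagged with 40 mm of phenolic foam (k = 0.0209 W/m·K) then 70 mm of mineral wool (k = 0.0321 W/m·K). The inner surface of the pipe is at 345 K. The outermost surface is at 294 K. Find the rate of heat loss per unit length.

For a radial system each layer contributes R = ln(r_out/r_in)/(2πkL); films add R = 1/(hA).
R_cast iron pipe wall = ln(42.8/40)/(2π×53.7×1) = 2.005×10^-4 K/W
R_phenolic foam = ln(82.8/42.8)/(2π×0.0209×1) = 5.025 K/W
R_mineral wool = ln(152.8/82.8)/(2π×0.0321×1) = 3.038 K/W
R_total = 8.063 K/W
Q = ΔT/R_total = 51/8.063

q′ ≈ 6.33 W/m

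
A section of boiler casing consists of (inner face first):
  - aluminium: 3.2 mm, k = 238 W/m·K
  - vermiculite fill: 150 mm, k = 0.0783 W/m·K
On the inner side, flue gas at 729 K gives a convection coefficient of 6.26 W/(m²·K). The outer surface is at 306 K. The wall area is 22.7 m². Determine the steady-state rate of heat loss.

Q ≈ 4630 W

Treating each layer as a thermal resistance in series:
R_inner film = 1/(h_i·A) = 1/(6.26×22.7) = 0.007037 K/W
R_aluminium = L/(kA) = 0.0032/(238×22.7) = 5.923×10^-7 K/W
R_vermiculite fill = L/(kA) = 0.15/(0.0783×22.7) = 0.08439 K/W
R_total = 0.09143 K/W
Q = ΔT / R_total = 423 / 0.09143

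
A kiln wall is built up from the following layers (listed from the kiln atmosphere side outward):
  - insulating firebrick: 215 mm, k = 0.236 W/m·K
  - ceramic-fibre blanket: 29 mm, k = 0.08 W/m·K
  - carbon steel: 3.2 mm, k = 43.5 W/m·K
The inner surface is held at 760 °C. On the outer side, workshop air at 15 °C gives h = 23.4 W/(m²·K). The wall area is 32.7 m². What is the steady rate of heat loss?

Treating each layer as a thermal resistance in series:
R_insulating firebrick = L/(kA) = 0.215/(0.236×32.7) = 0.02786 K/W
R_ceramic-fibre blanket = L/(kA) = 0.029/(0.08×32.7) = 0.01109 K/W
R_carbon steel = L/(kA) = 0.0032/(43.5×32.7) = 2.25×10^-6 K/W
R_outer film = 1/(h_o·A) = 1/(23.4×32.7) = 0.001307 K/W
R_total = 0.04025 K/W
Q = ΔT / R_total = 745 / 0.04025

Q ≈ 18500 W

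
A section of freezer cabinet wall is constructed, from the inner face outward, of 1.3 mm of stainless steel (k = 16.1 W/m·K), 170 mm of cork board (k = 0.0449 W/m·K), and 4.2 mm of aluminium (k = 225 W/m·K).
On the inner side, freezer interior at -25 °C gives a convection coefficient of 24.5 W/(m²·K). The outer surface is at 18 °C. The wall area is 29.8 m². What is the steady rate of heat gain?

Q ≈ 335 W

Treating each layer as a thermal resistance in series:
R_inner film = 1/(h_i·A) = 1/(24.5×29.8) = 0.00137 K/W
R_stainless steel = L/(kA) = 0.0013/(16.1×29.8) = 2.71×10^-6 K/W
R_cork board = L/(kA) = 0.17/(0.0449×29.8) = 0.1271 K/W
R_aluminium = L/(kA) = 0.0042/(225×29.8) = 6.264×10^-7 K/W
R_total = 0.1284 K/W
Q = ΔT / R_total = 43 / 0.1284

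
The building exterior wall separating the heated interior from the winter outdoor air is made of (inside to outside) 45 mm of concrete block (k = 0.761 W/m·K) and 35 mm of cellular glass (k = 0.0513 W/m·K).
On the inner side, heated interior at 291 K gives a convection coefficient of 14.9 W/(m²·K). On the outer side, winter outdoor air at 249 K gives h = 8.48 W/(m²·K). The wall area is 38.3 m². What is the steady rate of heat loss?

Q ≈ 1740 W

Treating each layer as a thermal resistance in series:
R_inner film = 1/(h_i·A) = 1/(14.9×38.3) = 0.001752 K/W
R_concrete block = L/(kA) = 0.045/(0.761×38.3) = 0.001544 K/W
R_cellular glass = L/(kA) = 0.035/(0.0513×38.3) = 0.01781 K/W
R_outer film = 1/(h_o·A) = 1/(8.48×38.3) = 0.003079 K/W
R_total = 0.02419 K/W
Q = ΔT / R_total = 42 / 0.02419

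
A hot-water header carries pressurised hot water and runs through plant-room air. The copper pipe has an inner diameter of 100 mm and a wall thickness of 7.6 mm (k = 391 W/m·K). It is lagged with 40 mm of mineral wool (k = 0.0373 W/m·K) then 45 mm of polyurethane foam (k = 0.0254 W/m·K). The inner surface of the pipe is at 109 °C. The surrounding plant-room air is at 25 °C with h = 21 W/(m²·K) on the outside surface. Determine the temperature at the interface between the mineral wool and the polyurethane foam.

T ≈ 68.6 °C

For a radial system each layer contributes R = ln(r_out/r_in)/(2πkL); films add R = 1/(hA).
R_copper pipe wall = ln(57.6/50)/(2π×391×1) = 5.76×10^-5 K/W
R_mineral wool = ln(97.6/57.6)/(2π×0.0373×1) = 2.25 K/W
R_polyurethane foam = ln(142.6/97.6)/(2π×0.0254×1) = 2.376 K/W
R_outer film = 1/(h_o·2πr_oL) = 1/(21×2π×0.1426×1) = 0.05315 K/W
R_total = 4.679 K/W
Q = ΔT/R_total = 84/4.679
Q = 18 W/m
T_interface = T_inner − Q·ΣR(inner→interface) = 109 − 18×2.25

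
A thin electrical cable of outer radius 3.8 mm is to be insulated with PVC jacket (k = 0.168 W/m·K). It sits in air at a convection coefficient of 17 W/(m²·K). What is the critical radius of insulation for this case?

For a cylinder r_cr = k/h = 0.168/17
r_cr = 9.88 mm; since the bare radius (3.8 mm) is below r_cr, adding a thin layer of insulation will *increase* heat loss.

r_cr ≈ 9.88 mm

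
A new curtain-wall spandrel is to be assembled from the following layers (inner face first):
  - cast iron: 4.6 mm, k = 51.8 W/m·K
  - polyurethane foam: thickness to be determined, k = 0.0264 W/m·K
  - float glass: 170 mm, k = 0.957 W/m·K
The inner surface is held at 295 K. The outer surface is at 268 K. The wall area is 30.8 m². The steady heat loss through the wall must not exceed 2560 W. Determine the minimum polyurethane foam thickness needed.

Series thermal resistances:
R_cast iron = L/(kA) = 0.0046/(51.8×30.8) = 2.883×10^-6 K/W
R_float glass = L/(kA) = 0.17/(0.957×30.8) = 0.005767 K/W
Sum of the known resistances R_other = 0.00577 K/W
Required total resistance R_tot = ΔT/Q_allow = 27/2560 = 0.01055 K/W
R_polyurethane foam = R_tot − R_other = 0.004777 K/W
L = R·k·A = 0.004777×0.0264×30.8

L ≈ 3.88 mm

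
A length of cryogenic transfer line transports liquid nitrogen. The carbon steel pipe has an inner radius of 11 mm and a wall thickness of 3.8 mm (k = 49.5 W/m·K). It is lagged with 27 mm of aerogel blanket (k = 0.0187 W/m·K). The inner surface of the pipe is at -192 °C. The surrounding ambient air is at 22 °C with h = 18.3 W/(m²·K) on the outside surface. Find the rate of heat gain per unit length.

Radial resistances (cylindrical: R_cond = ln(r_o/r_i)/(2πkL), R_conv = 1/(h·2πrL)):
R_carbon steel pipe wall = ln(14.8/11)/(2π×49.5×1) = 9.541×10^-4 K/W
R_aerogel blanket = ln(41.8/14.8)/(2π×0.0187×1) = 8.837 K/W
R_outer film = 1/(h_o·2πr_oL) = 1/(18.3×2π×0.0418×1) = 0.2081 K/W
R_total = 9.046 K/W
Q = ΔT/R_total = 214/9.046

q′ ≈ 23.7 W/m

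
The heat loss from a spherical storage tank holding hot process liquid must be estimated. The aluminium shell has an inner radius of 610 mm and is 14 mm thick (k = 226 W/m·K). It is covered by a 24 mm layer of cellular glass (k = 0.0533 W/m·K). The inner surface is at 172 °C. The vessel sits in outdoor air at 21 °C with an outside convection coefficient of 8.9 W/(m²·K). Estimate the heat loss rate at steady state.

Q ≈ 1370 W

Radial (spherical) resistances in series:
R_aluminium shell = (1/0.61 − 1/0.624)/(4π×226) = 1.295×10^-5 K/W
R_cellular glass = (1/0.624 − 1/0.648)/(4π×0.0533) = 0.08862 K/W
R_outer film = 1/(h·4πr_o²) = 1/(8.9×4π×0.648²) = 0.02129 K/W
R_total = 0.1099 K/W
Q = ΔT/R_total = 151/0.1099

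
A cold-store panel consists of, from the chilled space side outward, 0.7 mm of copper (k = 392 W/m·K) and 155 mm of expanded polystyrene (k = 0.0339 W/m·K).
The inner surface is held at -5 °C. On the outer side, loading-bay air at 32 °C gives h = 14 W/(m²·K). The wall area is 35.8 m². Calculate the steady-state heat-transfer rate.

Using the resistance-network approach (series):
R_copper = L/(kA) = 0.0007/(392×35.8) = 4.988×10^-8 K/W
R_expanded polystyrene = L/(kA) = 0.155/(0.0339×35.8) = 0.1277 K/W
R_outer film = 1/(h_o·A) = 1/(14×35.8) = 0.001995 K/W
R_total = 0.1297 K/W
Q = ΔT / R_total = 37 / 0.1297

Q ≈ 285 W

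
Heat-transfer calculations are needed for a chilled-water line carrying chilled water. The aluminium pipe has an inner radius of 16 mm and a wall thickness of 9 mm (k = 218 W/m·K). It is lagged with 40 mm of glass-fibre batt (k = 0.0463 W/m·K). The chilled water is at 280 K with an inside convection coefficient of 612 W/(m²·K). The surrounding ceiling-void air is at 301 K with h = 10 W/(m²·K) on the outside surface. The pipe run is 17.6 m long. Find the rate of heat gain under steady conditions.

Radial resistances (cylindrical: R_cond = ln(r_o/r_i)/(2πkL), R_conv = 1/(h·2πrL)):
R_inner film = 1/(h_i·2πr₁L) = 1/(612×2π×0.016×17.6) = 9.235×10^-4 K/W
R_aluminium pipe wall = ln(25/16)/(2π×218×17.6) = 1.851×10^-5 K/W
R_glass-fibre batt = ln(65/25)/(2π×0.0463×17.6) = 0.1866 K/W
R_outer film = 1/(h_o·2πr_oL) = 1/(10×2π×0.065×17.6) = 0.01391 K/W
R_total = 0.2015 K/W
Q = ΔT/R_total = 21/0.2015

Q ≈ 104 W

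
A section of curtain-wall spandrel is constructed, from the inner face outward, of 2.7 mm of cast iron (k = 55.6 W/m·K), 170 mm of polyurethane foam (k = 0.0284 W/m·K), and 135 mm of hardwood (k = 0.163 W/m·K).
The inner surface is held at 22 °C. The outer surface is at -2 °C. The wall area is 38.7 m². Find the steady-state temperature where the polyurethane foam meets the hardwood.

T ≈ 0.917 °C

Series thermal resistances:
R_cast iron = L/(kA) = 0.0027/(55.6×38.7) = 1.255×10^-6 K/W
R_polyurethane foam = L/(kA) = 0.17/(0.0284×38.7) = 0.1547 K/W
R_hardwood = L/(kA) = 0.135/(0.163×38.7) = 0.0214 K/W
R_total = 0.1761 K/W;  Q = ΔT/R_total = 24/0.1761 = 136.3 W
T_interface = T_inner − Q·ΣR(inner→interface) = 22 − 136×0.1547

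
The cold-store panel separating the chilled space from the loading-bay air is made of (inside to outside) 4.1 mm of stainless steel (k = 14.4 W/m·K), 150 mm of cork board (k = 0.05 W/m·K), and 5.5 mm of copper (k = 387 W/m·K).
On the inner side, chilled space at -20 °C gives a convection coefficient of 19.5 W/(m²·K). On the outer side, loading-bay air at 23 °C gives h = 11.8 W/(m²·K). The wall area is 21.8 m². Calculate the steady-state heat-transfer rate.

Thermal resistances in series:
R_inner film = 1/(h_i·A) = 1/(19.5×21.8) = 0.002352 K/W
R_stainless steel = L/(kA) = 0.0041/(14.4×21.8) = 1.306×10^-5 K/W
R_cork board = L/(kA) = 0.15/(0.05×21.8) = 0.1376 K/W
R_copper = L/(kA) = 0.0055/(387×21.8) = 6.519×10^-7 K/W
R_outer film = 1/(h_o·A) = 1/(11.8×21.8) = 0.003887 K/W
R_total = 0.1439 K/W
Q = ΔT / R_total = 43 / 0.1439

Q ≈ 299 W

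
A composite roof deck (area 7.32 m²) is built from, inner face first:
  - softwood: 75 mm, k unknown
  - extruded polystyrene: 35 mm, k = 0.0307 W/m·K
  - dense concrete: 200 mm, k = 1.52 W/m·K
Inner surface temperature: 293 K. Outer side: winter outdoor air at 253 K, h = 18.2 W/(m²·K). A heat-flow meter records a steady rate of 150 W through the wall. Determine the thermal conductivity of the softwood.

Thermal resistances in series:
R_extruded polystyrene = L/(kA) = 0.035/(0.0307×7.32) = 0.1557 K/W
R_dense concrete = L/(kA) = 0.2/(1.52×7.32) = 0.01798 K/W
R_outer film = 1/(h_o·A) = 1/(18.2×7.32) = 0.007506 K/W
Sum of known resistances R_other = 0.1812 K/W
Total R = ΔT/Q = 40/150 = 0.2667 K/W
R_softwood = R_total − R_other = 0.08544 K/W
k = L/(R·A) = 0.075/(0.08544×7.32)

k ≈ 0.12 W/(m·K)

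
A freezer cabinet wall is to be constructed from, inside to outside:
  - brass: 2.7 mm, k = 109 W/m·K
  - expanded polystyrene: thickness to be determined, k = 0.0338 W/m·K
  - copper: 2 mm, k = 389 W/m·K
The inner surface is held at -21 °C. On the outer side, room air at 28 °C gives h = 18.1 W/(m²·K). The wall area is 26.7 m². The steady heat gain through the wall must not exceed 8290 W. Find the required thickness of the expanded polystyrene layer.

Using the resistance-network approach (series):
R_brass = L/(kA) = 0.0027/(109×26.7) = 9.277×10^-7 K/W
R_copper = L/(kA) = 0.002/(389×26.7) = 1.926×10^-7 K/W
R_outer film = 1/(h_o·A) = 1/(18.1×26.7) = 0.002069 K/W
Sum of the known resistances R_other = 0.00207 K/W
Required total resistance R_tot = ΔT/Q_allow = 49/8290 = 0.005911 K/W
R_expanded polystyrene = R_tot − R_other = 0.00384 K/W
L = R·k·A = 0.00384×0.0338×26.7

L ≈ 3.47 mm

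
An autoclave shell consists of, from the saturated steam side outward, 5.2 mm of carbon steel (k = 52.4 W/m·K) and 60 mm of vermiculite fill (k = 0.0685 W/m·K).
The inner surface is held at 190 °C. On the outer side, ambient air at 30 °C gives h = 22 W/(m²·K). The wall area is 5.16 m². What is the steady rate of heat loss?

Q ≈ 896 W

Treating each layer as a thermal resistance in series:
R_carbon steel = L/(kA) = 0.0052/(52.4×5.16) = 1.923×10^-5 K/W
R_vermiculite fill = L/(kA) = 0.06/(0.0685×5.16) = 0.1698 K/W
R_outer film = 1/(h_o·A) = 1/(22×5.16) = 0.008809 K/W
R_total = 0.1786 K/W
Q = ΔT / R_total = 160 / 0.1786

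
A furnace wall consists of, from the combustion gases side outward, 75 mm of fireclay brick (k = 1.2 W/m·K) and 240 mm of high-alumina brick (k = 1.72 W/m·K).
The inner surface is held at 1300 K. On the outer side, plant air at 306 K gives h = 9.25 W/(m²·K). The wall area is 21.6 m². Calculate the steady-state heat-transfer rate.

Q ≈ 69200 W

Using the resistance-network approach (series):
R_fireclay brick = L/(kA) = 0.075/(1.2×21.6) = 0.002894 K/W
R_high-alumina brick = L/(kA) = 0.24/(1.72×21.6) = 0.00646 K/W
R_outer film = 1/(h_o·A) = 1/(9.25×21.6) = 0.005005 K/W
R_total = 0.01436 K/W
Q = ΔT / R_total = 994 / 0.01436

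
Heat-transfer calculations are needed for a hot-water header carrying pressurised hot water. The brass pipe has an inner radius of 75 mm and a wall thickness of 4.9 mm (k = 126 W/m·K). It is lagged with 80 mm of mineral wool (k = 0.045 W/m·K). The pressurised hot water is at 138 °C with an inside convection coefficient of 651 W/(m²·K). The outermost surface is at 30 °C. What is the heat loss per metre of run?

q′ ≈ 44 W/m

Cylindrical conduction, so R = ln(r₂/r₁)/(2πkL) per layer, in series:
R_inner film = 1/(h_i·2πr₁L) = 1/(651×2π×0.075×1) = 0.00326 K/W
R_brass pipe wall = ln(79.9/75)/(2π×126×1) = 7.994×10^-5 K/W
R_mineral wool = ln(159.9/79.9)/(2π×0.045×1) = 2.454 K/W
R_total = 2.457 K/W
Q = ΔT/R_total = 108/2.457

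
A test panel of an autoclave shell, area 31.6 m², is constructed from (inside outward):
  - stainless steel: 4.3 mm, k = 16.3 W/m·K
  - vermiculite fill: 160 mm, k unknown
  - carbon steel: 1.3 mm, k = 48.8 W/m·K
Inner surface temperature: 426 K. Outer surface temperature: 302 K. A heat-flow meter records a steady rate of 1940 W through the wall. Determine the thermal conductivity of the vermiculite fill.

Series thermal resistances:
R_stainless steel = L/(kA) = 0.0043/(16.3×31.6) = 8.348×10^-6 K/W
R_carbon steel = L/(kA) = 0.0013/(48.8×31.6) = 8.43×10^-7 K/W
Sum of known resistances R_other = 9.191×10^-6 K/W
Total R = ΔT/Q = 124/1940 = 0.06392 K/W
R_vermiculite fill = R_total − R_other = 0.06391 K/W
k = L/(R·A) = 0.16/(0.06391×31.6)

k ≈ 0.0792 W/(m·K)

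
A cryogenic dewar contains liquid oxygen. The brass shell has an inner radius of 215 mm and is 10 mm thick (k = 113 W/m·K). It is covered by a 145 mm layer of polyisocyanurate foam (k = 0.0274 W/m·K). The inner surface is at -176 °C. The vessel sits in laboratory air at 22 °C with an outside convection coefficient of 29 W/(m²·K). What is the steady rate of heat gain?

Q ≈ 39 W

For a spherical shell R = (1/r₁ − 1/r₂)/(4πk); film R = 1/(h·4πr²). In series:
R_brass shell = (1/0.215 − 1/0.225)/(4π×113) = 1.456×10^-4 K/W
R_polyisocyanurate foam = (1/0.225 − 1/0.37)/(4π×0.0274) = 5.059 K/W
R_outer film = 1/(h·4πr_o²) = 1/(29×4π×0.37²) = 0.02004 K/W
R_total = 5.079 K/W
Q = ΔT/R_total = 198/5.079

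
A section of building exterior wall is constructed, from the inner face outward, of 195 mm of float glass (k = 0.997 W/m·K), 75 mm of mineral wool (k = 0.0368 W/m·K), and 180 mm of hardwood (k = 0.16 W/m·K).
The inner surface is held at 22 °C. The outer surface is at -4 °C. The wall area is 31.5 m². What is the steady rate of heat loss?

Q ≈ 244 W

Model the wall as resistances in series:
R_float glass = L/(kA) = 0.195/(0.997×31.5) = 0.006209 K/W
R_mineral wool = L/(kA) = 0.075/(0.0368×31.5) = 0.0647 K/W
R_hardwood = L/(kA) = 0.18/(0.16×31.5) = 0.03571 K/W
R_total = 0.1066 K/W
Q = ΔT / R_total = 26 / 0.1066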